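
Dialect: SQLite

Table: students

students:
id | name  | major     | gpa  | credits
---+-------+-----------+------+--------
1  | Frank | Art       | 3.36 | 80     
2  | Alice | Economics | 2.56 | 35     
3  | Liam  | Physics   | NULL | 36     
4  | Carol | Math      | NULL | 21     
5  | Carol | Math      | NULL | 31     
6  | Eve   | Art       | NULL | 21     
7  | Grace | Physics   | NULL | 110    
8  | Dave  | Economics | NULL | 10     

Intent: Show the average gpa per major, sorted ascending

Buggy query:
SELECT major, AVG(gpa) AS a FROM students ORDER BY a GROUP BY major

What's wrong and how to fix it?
Bug: ORDER BY appears before GROUP BY; SQL clause order requires GROUP BY first

Fix: Reorder: SELECT … FROM … GROUP BY … ORDER BY …

Corrected query:
SELECT major, AVG(gpa) AS a FROM students GROUP BY major ORDER BY a

Result:
major     | a   
----------+-----
Math      | NULL
Physics   | NULL
Economics | 2.56
Art       | 3.36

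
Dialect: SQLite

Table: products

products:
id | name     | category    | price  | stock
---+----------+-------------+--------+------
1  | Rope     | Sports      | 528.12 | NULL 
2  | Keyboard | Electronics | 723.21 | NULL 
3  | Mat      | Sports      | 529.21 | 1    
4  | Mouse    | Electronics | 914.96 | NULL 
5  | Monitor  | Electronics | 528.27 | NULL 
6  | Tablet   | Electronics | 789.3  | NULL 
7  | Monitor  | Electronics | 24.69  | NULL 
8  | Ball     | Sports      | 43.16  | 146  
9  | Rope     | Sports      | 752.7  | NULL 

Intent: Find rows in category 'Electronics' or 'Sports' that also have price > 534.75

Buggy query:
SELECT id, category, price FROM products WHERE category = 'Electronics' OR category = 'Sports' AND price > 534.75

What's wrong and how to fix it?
Bug: AND binds tighter than OR, so this parses as category = 'Electronics' OR (category = 'Sports' AND price > 534.75)

Fix: Add parentheses around the OR so the AND applies to both alternatives

Corrected query:
SELECT id, category, price FROM products WHERE (category = 'Electronics' OR category = 'Sports') AND price > 534.75

Result:
id | category    | price 
---+-------------+-------
2  | Electronics | 723.21
4  | Electronics | 914.96
6  | Electronics | 789.3 
9  | Sports      | 752.7 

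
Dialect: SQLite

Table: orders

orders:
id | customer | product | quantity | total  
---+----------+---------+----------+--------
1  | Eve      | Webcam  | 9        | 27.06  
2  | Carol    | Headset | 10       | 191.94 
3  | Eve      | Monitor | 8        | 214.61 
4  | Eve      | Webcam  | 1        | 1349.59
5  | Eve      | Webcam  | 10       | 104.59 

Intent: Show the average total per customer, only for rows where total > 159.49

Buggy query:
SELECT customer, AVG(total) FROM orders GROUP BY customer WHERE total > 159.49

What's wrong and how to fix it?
Bug: WHERE cannot follow GROUP BY

Fix: Place WHERE between FROM and GROUP BY

Corrected query:
SELECT customer, AVG(total) FROM orders WHERE total > 159.49 GROUP BY customer

Result:
customer | AVG(total)
---------+-----------
Carol    | 191.94    
Eve      | 782.1     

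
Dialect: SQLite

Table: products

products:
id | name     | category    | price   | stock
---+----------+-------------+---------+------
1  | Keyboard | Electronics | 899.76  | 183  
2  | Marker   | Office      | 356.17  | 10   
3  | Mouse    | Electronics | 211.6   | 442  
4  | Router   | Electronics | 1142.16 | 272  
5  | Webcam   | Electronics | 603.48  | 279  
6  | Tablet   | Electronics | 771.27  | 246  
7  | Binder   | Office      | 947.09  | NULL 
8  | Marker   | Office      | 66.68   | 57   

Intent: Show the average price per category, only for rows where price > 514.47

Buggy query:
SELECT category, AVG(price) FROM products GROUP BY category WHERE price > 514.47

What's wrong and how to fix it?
Bug: Row-level WHERE must come before GROUP BY in the clause order

Fix: Place WHERE between FROM and GROUP BY

Corrected query:
SELECT category, AVG(price) FROM products WHERE price > 514.47 GROUP BY category

Result:
category    | AVG(price)
------------+-----------
Electronics | 854.1675  
Office      | 947.09    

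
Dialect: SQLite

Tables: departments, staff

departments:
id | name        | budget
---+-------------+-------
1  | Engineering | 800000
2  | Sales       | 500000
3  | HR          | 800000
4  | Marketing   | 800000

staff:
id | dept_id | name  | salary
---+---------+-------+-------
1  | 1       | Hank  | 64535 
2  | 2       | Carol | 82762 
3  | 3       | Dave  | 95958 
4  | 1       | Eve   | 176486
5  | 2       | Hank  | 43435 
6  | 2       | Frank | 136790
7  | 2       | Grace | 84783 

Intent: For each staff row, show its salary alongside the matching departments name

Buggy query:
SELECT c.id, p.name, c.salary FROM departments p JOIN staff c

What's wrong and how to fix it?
Bug: JOIN with no ON clause produces a cartesian product; every staff row pairs with every departments row

Fix: Add ON c.dept_id = p.id to the JOIN

Corrected query:
SELECT c.id, p.name, c.salary FROM departments p JOIN staff c ON c.dept_id = p.id

Result:
id | name        | salary
---+-------------+-------
1  | Engineering | 64535 
2  | Sales       | 82762 
3  | HR          | 95958 
4  | Engineering | 176486
5  | Sales       | 43435 
6  | Sales       | 136790
7  | Sales       | 84783 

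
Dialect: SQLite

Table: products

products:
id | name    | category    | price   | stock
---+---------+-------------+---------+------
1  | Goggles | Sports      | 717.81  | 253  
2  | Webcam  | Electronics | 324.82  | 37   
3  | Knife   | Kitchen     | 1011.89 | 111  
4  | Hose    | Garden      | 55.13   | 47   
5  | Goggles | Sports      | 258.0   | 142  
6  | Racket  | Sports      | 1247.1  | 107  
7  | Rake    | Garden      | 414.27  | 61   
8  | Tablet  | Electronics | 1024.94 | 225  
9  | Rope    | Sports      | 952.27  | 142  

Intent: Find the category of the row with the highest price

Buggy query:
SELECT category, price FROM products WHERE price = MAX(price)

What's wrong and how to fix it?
Bug: WHERE is evaluated per row; an aggregate over the whole table isn't defined there

Fix: Use a subquery: WHERE price = (SELECT MAX(price) FROM products)

Corrected query:
SELECT category, price FROM products WHERE price = (SELECT MAX(price) FROM products)

Result:
category | price 
---------+-------
Sports   | 1247.1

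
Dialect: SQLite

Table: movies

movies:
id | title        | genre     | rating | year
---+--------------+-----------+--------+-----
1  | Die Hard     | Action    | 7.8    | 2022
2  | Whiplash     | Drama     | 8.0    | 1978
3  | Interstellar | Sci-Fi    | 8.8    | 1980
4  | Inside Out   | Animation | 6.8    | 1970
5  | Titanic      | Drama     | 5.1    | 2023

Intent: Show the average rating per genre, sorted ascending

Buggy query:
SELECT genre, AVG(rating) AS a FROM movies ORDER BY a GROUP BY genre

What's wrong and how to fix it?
Bug: GROUP BY must precede ORDER BY

Fix: Reorder: SELECT … FROM … GROUP BY … ORDER BY …

Corrected query:
SELECT genre, AVG(rating) AS a FROM movies GROUP BY genre ORDER BY a

Result:
genre     | a   
----------+-----
Drama     | 6.55
Animation | 6.8 
Action    | 7.8 
Sci-Fi    | 8.8 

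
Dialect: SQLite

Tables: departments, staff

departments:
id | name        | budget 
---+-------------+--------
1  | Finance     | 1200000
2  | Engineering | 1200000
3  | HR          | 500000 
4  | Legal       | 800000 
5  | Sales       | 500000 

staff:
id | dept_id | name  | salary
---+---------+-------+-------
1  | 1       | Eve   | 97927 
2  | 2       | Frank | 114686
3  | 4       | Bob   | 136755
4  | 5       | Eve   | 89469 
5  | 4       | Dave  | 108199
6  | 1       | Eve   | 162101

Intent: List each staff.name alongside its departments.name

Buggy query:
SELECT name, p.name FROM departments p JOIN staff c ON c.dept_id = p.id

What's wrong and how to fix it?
Bug: Both tables have a 'name' column; the unqualified reference is ambiguous

Fix: Qualify the column with its table alias (c.name)

Corrected query:
SELECT c.name, p.name FROM departments p JOIN staff c ON c.dept_id = p.id

Result:
name  | name       
------+------------
Eve   | Finance    
Frank | Engineering
Bob   | Legal      
Eve   | Sales      
Dave  | Legal      
Eve   | Finance    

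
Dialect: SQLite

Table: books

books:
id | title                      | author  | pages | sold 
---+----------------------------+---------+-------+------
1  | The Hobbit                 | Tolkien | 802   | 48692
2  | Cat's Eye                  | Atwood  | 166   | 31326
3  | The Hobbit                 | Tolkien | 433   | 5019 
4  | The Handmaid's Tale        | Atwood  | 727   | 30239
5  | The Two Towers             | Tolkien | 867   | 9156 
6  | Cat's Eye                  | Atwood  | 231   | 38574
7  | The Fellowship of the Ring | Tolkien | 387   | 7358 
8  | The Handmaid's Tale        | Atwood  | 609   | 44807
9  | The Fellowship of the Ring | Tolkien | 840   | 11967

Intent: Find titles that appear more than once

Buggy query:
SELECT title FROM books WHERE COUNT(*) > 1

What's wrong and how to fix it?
Bug: COUNT(*) is an aggregate and cannot be used in WHERE

Fix: GROUP BY title, then filter groups with HAVING COUNT(*) > 1

Corrected query:
SELECT title FROM books GROUP BY title HAVING COUNT(*) > 1

Result:
title                     
--------------------------
Cat's Eye                 
The Fellowship of the Ring
The Handmaid's Tale       
The Hobbit                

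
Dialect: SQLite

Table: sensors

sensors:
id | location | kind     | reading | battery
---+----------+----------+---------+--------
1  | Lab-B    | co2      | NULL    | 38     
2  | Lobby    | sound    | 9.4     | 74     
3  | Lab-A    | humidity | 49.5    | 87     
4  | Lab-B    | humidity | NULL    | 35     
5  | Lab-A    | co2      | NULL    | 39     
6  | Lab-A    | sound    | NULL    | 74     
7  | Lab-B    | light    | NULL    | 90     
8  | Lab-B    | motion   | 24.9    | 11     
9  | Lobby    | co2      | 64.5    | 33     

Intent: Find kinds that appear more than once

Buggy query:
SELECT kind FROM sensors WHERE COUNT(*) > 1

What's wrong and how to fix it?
Bug: COUNT(*) is an aggregate and cannot be used in WHERE

Fix: Group first, then use HAVING for the count condition

Corrected query:
SELECT kind FROM sensors GROUP BY kind HAVING COUNT(*) > 1

Result:
kind    
--------
co2     
humidity
sound   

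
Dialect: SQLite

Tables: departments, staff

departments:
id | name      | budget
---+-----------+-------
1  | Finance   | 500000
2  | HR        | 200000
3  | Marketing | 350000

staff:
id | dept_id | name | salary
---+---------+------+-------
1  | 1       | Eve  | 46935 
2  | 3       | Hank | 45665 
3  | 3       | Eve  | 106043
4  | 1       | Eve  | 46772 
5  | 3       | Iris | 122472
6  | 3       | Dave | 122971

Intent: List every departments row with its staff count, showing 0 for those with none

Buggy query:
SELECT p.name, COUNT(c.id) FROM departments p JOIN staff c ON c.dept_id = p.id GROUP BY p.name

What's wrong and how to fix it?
Bug: INNER JOIN drops departments rows that have no matching staff rows

Fix: Switch to LEFT JOIN to retain unmatched parent rows

Corrected query:
SELECT p.name, COUNT(c.id) FROM departments p LEFT JOIN staff c ON c.dept_id = p.id GROUP BY p.name

Result:
name      | COUNT(c.id)
----------+------------
Finance   | 2          
HR        | 0          
Marketing | 4          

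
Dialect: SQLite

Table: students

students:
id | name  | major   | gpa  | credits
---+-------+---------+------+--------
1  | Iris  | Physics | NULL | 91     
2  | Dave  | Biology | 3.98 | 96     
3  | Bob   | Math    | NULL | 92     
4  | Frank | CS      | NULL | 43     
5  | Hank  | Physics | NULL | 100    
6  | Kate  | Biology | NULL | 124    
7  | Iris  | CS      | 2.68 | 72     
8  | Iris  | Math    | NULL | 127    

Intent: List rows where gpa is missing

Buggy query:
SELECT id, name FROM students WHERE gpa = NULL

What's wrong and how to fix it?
Bug: '= NULL' is always unknown in SQL three-valued logic, so no rows match

Fix: Replace '= NULL' with 'IS NULL'

Corrected query:
SELECT id, name FROM students WHERE gpa IS NULL

Result:
id | name 
---+------
1  | Iris 
3  | Bob  
4  | Frank
5  | Hank 
6  | Kate 
8  | Iris 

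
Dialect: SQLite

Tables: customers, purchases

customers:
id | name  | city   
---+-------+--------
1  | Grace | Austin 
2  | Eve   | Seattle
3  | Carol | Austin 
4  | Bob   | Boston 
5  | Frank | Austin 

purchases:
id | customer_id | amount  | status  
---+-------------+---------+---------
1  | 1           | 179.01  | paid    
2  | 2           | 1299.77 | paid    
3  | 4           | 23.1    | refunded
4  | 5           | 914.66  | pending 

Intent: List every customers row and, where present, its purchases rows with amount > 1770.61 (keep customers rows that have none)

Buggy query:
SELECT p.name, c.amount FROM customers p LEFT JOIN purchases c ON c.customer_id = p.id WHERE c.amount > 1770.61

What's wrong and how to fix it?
Bug: A WHERE condition on the right-hand table after LEFT JOIN drops unmatched parents

Fix: Put 'c.amount > 1770.61' in the JOIN's ON clause instead of WHERE

Corrected query:
SELECT p.name, c.amount FROM customers p LEFT JOIN purchases c ON c.customer_id = p.id AND c.amount > 1770.61

Result:
name  | amount
------+-------
Grace | NULL  
Eve   | NULL  
Carol | NULL  
Bob   | NULL  
Frank | NULL  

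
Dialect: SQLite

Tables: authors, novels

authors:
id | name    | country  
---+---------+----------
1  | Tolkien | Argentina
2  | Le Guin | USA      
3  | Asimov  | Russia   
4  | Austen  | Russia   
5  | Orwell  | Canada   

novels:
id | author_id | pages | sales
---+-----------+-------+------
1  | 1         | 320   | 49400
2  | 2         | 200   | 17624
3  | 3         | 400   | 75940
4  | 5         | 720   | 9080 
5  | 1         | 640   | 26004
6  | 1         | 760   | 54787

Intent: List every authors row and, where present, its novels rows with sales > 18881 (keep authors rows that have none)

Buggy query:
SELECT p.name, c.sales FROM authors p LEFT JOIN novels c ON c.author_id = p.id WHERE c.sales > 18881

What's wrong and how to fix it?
Bug: A WHERE condition on the right-hand table after LEFT JOIN drops unmatched parents

Fix: Put 'c.sales > 18881' in the JOIN's ON clause instead of WHERE

Corrected query:
SELECT p.name, c.sales FROM authors p LEFT JOIN novels c ON c.author_id = p.id AND c.sales > 18881

Result:
name    | sales
--------+------
Tolkien | 26004
Tolkien | 49400
Tolkien | 54787
Le Guin | NULL 
Asimov  | 75940
Austen  | NULL 
Orwell  | NULL 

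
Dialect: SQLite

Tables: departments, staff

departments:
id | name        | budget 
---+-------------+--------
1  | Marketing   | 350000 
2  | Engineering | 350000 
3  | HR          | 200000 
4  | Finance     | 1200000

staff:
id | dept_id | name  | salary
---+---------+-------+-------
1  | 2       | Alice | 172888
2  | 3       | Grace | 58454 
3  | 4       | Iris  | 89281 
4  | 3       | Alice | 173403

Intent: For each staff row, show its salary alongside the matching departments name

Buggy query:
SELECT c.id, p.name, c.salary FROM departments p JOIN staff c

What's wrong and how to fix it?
Bug: JOIN with no ON clause produces a cartesian product; every staff row pairs with every departments row

Fix: Specify the join condition linking the foreign key to the parent id

Corrected query:
SELECT c.id, p.name, c.salary FROM departments p JOIN staff c ON c.dept_id = p.id

Result:
id | name        | salary
---+-------------+-------
1  | Engineering | 172888
2  | HR          | 58454 
3  | Finance     | 89281 
4  | HR          | 173403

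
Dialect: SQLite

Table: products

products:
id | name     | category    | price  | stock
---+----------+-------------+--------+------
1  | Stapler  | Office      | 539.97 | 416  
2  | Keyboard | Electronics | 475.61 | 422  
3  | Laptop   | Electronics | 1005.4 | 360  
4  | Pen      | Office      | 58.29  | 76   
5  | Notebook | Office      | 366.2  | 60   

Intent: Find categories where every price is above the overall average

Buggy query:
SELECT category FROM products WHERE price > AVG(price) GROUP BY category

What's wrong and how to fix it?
Bug: WHERE evaluates per row before aggregation, so AVG() is unavailable

Fix: Compute the overall average in a scalar subquery and compare each group's MIN against it in HAVING

Corrected query:
SELECT category FROM products GROUP BY category HAVING MIN(price) > (SELECT AVG(price) FROM products)

Result:
(no rows)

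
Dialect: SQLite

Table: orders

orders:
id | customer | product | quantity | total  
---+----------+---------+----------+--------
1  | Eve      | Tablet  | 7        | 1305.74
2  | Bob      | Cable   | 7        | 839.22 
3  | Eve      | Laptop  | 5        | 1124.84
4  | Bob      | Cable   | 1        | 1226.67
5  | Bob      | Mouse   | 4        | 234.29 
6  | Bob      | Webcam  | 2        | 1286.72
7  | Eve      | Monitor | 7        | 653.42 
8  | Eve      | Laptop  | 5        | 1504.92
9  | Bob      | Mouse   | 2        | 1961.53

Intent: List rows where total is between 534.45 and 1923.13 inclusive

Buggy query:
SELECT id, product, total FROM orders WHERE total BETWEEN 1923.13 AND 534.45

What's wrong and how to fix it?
Bug: The bounds are reversed; BETWEEN a AND b requires a <= b to match anything

Fix: Write BETWEEN 534.45 AND 1923.13

Corrected query:
SELECT id, product, total FROM orders WHERE total BETWEEN 534.45 AND 1923.13

Result:
id | product | total  
---+---------+--------
1  | Tablet  | 1305.74
2  | Cable   | 839.22 
3  | Laptop  | 1124.84
4  | Cable   | 1226.67
6  | Webcam  | 1286.72
7  | Monitor | 653.42 
8  | Laptop  | 1504.92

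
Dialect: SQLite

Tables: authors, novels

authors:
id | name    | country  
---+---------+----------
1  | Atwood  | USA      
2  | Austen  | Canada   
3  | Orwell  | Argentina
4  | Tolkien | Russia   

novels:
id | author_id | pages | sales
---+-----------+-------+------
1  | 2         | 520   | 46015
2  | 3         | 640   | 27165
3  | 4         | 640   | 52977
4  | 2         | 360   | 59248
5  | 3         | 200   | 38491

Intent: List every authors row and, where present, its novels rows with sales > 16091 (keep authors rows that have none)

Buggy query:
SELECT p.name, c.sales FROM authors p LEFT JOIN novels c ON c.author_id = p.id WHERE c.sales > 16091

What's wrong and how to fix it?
Bug: A WHERE condition on the right-hand table after LEFT JOIN drops unmatched parents

Fix: Move the right-table condition into the ON clause so unmatched parents are kept

Corrected query:
SELECT p.name, c.sales FROM authors p LEFT JOIN novels c ON c.author_id = p.id AND c.sales > 16091

Result:
name    | sales
--------+------
Atwood  | NULL 
Austen  | 46015
Austen  | 59248
Orwell  | 27165
Orwell  | 38491
Tolkien | 52977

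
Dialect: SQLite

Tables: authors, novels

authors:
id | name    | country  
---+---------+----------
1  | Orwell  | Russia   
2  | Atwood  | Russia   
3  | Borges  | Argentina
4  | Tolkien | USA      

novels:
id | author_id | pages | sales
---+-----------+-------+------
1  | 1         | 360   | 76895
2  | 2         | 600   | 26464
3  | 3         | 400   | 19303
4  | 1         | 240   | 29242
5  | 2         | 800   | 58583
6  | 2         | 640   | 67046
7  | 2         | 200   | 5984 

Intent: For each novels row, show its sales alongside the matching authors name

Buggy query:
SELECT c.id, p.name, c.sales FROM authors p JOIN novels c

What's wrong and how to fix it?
Bug: JOIN with no ON clause produces a cartesian product; every novels row pairs with every authors row

Fix: Specify the join condition linking the foreign key to the parent id

Corrected query:
SELECT c.id, p.name, c.sales FROM authors p JOIN novels c ON c.author_id = p.id

Result:
id | name   | sales
---+--------+------
1  | Orwell | 76895
2  | Atwood | 26464
3  | Borges | 19303
4  | Orwell | 29242
5  | Atwood | 58583
6  | Atwood | 67046
7  | Atwood | 5984 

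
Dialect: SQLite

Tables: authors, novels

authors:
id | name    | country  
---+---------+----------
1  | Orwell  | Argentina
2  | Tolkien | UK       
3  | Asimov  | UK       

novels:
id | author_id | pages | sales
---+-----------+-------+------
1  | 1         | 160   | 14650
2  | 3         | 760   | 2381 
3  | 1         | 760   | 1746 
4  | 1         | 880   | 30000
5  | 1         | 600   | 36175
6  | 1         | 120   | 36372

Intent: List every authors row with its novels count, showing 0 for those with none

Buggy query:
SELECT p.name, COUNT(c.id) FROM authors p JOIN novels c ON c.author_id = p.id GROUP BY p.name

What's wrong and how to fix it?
Bug: INNER JOIN drops authors rows that have no matching novels rows

Fix: Use LEFT JOIN so parents without children still appear (COUNT(c.id) gives 0)

Corrected query:
SELECT p.name, COUNT(c.id) FROM authors p LEFT JOIN novels c ON c.author_id = p.id GROUP BY p.name

Result:
name    | COUNT(c.id)
--------+------------
Asimov  | 1          
Orwell  | 5          
Tolkien | 0          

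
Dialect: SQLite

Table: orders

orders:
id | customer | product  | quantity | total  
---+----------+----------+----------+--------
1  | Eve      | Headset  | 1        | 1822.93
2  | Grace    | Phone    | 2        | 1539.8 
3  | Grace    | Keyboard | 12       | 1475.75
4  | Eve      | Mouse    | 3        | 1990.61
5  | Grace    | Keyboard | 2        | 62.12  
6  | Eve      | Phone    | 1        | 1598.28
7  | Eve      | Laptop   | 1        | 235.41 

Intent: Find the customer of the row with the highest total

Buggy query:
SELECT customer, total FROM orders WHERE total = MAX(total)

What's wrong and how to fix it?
Bug: MAX(total) is an aggregate and cannot be used directly in WHERE

Fix: Wrap MAX in a scalar subquery so WHERE compares against a single value

Corrected query:
SELECT customer, total FROM orders WHERE total = (SELECT MAX(total) FROM orders)

Result:
customer | total  
---------+--------
Eve      | 1990.61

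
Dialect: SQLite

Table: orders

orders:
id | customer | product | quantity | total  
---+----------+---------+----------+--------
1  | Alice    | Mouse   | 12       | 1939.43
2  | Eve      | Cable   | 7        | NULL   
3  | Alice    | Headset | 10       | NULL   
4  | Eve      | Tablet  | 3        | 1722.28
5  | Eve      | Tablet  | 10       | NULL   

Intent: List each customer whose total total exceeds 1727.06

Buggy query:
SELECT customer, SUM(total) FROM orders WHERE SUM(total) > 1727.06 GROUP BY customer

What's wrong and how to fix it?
Bug: SUM(total) is an aggregate, but WHERE filters rows before aggregation

Fix: Move the aggregate condition to a HAVING clause

Corrected query:
SELECT customer, SUM(total) FROM orders GROUP BY customer HAVING SUM(total) > 1727.06

Result:
customer | SUM(total)
---------+-----------
Alice    | 1939.43   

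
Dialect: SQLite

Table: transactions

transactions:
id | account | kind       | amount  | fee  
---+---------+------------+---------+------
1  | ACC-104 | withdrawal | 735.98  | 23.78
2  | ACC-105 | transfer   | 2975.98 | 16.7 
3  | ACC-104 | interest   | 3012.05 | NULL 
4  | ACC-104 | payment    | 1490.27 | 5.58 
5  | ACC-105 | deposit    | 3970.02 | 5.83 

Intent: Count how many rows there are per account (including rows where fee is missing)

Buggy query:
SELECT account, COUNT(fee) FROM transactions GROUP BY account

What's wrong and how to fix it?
Bug: COUNT(column) counts non-NULL values only; rows with NULL fee aren't counted

Fix: Use COUNT(*) to count all rows regardless of NULL

Corrected query:
SELECT account, COUNT(*) FROM transactions GROUP BY account

Result:
account | COUNT(*)
--------+---------
ACC-104 | 3       
ACC-105 | 2       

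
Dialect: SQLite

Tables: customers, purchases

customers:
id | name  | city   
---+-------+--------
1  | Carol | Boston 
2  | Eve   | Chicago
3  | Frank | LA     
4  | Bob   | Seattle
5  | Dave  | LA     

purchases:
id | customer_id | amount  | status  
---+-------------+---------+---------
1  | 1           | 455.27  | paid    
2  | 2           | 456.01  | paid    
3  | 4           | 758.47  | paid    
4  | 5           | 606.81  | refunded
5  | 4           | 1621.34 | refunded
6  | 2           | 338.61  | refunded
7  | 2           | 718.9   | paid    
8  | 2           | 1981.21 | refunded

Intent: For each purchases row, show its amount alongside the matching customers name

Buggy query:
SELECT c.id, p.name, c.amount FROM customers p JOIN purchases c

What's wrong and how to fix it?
Bug: JOIN with no ON clause produces a cartesian product; every purchases row pairs with every customers row

Fix: Specify the join condition linking the foreign key to the parent id

Corrected query:
SELECT c.id, p.name, c.amount FROM customers p JOIN purchases c ON c.customer_id = p.id

Result:
id | name  | amount 
---+-------+--------
1  | Carol | 455.27 
2  | Eve   | 456.01 
3  | Bob   | 758.47 
4  | Dave  | 606.81 
5  | Bob   | 1621.34
6  | Eve   | 338.61 
7  | Eve   | 718.9  
8  | Eve   | 1981.21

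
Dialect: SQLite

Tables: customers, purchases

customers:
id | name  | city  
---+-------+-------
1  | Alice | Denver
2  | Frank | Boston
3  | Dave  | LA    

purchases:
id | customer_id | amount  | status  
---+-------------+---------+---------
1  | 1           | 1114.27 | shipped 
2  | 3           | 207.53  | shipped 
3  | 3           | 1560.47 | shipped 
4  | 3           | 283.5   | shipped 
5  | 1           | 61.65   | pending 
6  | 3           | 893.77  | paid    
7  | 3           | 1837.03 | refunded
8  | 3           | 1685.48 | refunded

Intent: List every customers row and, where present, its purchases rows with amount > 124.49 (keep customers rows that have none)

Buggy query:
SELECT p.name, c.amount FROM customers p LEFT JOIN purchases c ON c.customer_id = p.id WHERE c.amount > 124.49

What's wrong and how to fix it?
Bug: Filtering c.amount in WHERE discards the NULL rows produced by LEFT JOIN, turning it into an inner join

Fix: Move the right-table condition into the ON clause so unmatched parents are kept

Corrected query:
SELECT p.name, c.amount FROM customers p LEFT JOIN purchases c ON c.customer_id = p.id AND c.amount > 124.49

Result:
name  | amount 
------+--------
Alice | 1114.27
Frank | NULL   
Dave  | 207.53 
Dave  | 283.5  
Dave  | 893.77 
Dave  | 1560.47
Dave  | 1685.48
Dave  | 1837.03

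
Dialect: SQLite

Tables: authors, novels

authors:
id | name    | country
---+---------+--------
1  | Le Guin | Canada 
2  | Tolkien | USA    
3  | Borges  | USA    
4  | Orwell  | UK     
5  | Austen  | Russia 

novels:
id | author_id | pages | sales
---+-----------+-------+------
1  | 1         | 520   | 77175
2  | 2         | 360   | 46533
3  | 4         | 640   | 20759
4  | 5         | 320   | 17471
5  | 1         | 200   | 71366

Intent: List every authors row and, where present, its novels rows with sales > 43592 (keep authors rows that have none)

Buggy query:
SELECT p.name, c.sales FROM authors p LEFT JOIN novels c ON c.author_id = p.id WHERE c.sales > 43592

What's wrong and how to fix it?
Bug: A WHERE condition on the right-hand table after LEFT JOIN drops unmatched parents

Fix: Move the right-table condition into the ON clause so unmatched parents are kept

Corrected query:
SELECT p.name, c.sales FROM authors p LEFT JOIN novels c ON c.author_id = p.id AND c.sales > 43592

Result:
name    | sales
--------+------
Le Guin | 71366
Le Guin | 77175
Tolkien | 46533
Borges  | NULL 
Orwell  | NULL 
Austen  | NULL 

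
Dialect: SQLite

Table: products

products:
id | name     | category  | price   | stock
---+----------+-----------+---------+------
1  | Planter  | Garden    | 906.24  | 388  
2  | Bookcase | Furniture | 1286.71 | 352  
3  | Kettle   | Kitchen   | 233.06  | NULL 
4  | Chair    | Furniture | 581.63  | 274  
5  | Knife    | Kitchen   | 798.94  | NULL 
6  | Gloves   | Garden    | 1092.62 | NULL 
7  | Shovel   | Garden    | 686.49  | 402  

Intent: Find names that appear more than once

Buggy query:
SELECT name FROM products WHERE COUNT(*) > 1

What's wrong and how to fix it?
Bug: COUNT(*) is an aggregate and cannot be used in WHERE

Fix: GROUP BY name, then filter groups with HAVING COUNT(*) > 1

Corrected query:
SELECT name FROM products GROUP BY name HAVING COUNT(*) > 1

Result:
(no rows)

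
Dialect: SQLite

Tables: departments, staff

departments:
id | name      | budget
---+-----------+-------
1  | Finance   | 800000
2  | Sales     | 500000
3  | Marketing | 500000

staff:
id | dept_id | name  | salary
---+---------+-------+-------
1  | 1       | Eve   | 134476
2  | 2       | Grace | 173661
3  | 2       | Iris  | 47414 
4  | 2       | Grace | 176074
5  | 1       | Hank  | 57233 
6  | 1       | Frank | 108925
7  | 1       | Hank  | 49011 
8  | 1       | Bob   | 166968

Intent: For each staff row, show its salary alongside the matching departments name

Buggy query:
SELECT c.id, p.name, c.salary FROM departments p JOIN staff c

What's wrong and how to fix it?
Bug: JOIN with no ON clause produces a cartesian product; every staff row pairs with every departments row

Fix: Add ON c.dept_id = p.id to the JOIN

Corrected query:
SELECT c.id, p.name, c.salary FROM departments p JOIN staff c ON c.dept_id = p.id

Result:
id | name    | salary
---+---------+-------
1  | Finance | 134476
2  | Sales   | 173661
3  | Sales   | 47414 
4  | Sales   | 176074
5  | Finance | 57233 
6  | Finance | 108925
7  | Finance | 49011 
8  | Finance | 166968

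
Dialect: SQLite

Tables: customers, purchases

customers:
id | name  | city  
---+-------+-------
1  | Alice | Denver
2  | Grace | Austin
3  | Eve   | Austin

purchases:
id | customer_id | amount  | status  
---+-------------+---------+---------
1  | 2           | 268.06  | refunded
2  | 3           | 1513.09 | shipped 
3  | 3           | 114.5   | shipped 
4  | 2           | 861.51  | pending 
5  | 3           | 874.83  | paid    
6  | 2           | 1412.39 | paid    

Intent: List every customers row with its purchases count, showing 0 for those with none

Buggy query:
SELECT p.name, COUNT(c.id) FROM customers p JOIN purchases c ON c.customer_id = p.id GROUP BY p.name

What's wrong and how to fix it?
Bug: An inner join excludes parents with zero children

Fix: Switch to LEFT JOIN to retain unmatched parent rows

Corrected query:
SELECT p.name, COUNT(c.id) FROM customers p LEFT JOIN purchases c ON c.customer_id = p.id GROUP BY p.name

Result:
name  | COUNT(c.id)
------+------------
Alice | 0          
Eve   | 3          
Grace | 3          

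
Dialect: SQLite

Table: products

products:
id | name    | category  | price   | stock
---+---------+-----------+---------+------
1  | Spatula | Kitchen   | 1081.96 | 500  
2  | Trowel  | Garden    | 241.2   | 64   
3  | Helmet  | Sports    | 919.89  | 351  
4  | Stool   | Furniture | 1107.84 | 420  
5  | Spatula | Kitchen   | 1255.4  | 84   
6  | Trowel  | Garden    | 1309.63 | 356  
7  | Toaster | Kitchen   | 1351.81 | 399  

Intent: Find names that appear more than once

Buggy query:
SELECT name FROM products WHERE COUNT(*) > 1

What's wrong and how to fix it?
Bug: WHERE can't reference COUNT(*); aggregates are computed after WHERE

Fix: Group first, then use HAVING for the count condition

Corrected query:
SELECT name FROM products GROUP BY name HAVING COUNT(*) > 1

Result:
name   
-------
Spatula
Trowel 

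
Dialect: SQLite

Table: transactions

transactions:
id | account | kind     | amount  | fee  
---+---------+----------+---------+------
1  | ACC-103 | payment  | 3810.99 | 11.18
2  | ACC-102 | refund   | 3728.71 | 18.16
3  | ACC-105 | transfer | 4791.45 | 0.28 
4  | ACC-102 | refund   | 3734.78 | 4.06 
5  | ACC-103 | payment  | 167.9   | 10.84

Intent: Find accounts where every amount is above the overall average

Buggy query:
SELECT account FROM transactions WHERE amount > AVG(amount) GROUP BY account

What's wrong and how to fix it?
Bug: AVG() is an aggregate; it can't sit directly in WHERE

Fix: Use a subquery for AVG and a HAVING MIN(...) filter so the condition holds for every row in the group

Corrected query:
SELECT account FROM transactions GROUP BY account HAVING MIN(amount) > (SELECT AVG(amount) FROM transactions)

Result:
account
-------
ACC-102
ACC-105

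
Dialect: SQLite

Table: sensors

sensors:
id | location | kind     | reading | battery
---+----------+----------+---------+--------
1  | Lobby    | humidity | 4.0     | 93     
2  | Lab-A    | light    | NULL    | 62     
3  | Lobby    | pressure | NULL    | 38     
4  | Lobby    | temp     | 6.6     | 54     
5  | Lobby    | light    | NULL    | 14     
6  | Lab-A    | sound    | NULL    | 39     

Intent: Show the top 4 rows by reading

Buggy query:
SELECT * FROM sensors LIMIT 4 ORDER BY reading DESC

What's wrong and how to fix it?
Bug: LIMIT must come after ORDER BY

Fix: Sort with ORDER BY, then apply LIMIT

Corrected query:
SELECT * FROM sensors ORDER BY reading DESC LIMIT 4

Result:
id | location | kind     | reading | battery
---+----------+----------+---------+--------
4  | Lobby    | temp     | 6.6     | 54     
1  | Lobby    | humidity | 4       | 93     
2  | Lab-A    | light    | NULL    | 62     
3  | Lobby    | pressure | NULL    | 38     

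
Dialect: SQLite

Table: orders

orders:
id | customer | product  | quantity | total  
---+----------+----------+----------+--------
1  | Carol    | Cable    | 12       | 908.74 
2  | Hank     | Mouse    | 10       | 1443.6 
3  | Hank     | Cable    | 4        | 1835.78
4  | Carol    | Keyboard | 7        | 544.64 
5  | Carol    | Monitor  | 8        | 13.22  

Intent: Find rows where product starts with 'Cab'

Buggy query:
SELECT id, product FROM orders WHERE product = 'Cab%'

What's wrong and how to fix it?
Bug: Wildcards only work with LIKE; '=' treats '%' as a literal character

Fix: Replace '=' with LIKE so 'Cab%' is treated as a pattern

Corrected query:
SELECT id, product FROM orders WHERE product LIKE 'Cab%'

Result:
id | product
---+--------
1  | Cable  
3  | Cable  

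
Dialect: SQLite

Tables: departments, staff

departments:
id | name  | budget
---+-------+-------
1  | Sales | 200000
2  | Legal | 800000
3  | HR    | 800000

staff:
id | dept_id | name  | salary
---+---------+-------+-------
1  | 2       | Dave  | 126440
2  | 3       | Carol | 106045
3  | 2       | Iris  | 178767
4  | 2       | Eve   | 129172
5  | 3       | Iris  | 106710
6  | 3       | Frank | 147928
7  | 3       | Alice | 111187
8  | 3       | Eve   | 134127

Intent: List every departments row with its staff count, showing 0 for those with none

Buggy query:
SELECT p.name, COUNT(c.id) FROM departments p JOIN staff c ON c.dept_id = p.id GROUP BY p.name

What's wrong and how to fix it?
Bug: INNER JOIN drops departments rows that have no matching staff rows

Fix: Use LEFT JOIN so parents without children still appear (COUNT(c.id) gives 0)

Corrected query:
SELECT p.name, COUNT(c.id) FROM departments p LEFT JOIN staff c ON c.dept_id = p.id GROUP BY p.name

Result:
name  | COUNT(c.id)
------+------------
HR    | 5          
Legal | 3          
Sales | 0          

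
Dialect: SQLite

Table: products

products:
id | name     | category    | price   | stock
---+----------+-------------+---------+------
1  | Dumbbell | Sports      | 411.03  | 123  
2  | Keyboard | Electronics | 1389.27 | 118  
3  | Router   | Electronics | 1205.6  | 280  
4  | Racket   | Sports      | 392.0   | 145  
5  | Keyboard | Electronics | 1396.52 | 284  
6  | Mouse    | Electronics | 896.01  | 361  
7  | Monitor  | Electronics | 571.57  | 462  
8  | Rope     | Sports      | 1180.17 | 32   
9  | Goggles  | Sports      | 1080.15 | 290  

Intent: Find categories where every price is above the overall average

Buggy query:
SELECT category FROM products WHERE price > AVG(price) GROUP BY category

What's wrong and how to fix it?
Bug: AVG() is an aggregate; it can't sit directly in WHERE

Fix: Use a subquery for AVG and a HAVING MIN(...) filter so the condition holds for every row in the group

Corrected query:
SELECT category FROM products GROUP BY category HAVING MIN(price) > (SELECT AVG(price) FROM products)

Result:
(no rows)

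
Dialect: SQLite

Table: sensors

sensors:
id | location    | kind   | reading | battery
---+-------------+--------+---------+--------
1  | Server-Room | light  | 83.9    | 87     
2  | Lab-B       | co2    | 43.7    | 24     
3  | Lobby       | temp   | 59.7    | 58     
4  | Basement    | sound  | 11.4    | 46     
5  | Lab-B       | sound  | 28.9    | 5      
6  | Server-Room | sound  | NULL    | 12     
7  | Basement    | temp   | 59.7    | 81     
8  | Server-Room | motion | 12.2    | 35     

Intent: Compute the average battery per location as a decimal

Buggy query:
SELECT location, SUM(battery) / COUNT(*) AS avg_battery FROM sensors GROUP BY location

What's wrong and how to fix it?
Bug: Both operands are integers, so '/' performs integer division and truncates

Fix: Cast one side to REAL so the division keeps the fractional part

Corrected query:
SELECT location, SUM(battery) * 1.0 / COUNT(*) AS avg_battery FROM sensors GROUP BY location

Result:
location    | avg_battery
------------+------------
Basement    | 63.5       
Lab-B       | 14.5       
Lobby       | 58         
Server-Room | 44.666667  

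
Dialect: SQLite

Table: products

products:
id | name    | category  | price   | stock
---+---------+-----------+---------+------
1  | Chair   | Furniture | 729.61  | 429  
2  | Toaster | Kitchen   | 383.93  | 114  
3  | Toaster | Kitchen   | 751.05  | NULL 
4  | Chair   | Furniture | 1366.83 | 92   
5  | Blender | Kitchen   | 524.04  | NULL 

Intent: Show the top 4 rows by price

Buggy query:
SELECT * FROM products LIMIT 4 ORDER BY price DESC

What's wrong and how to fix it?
Bug: ORDER BY cannot follow LIMIT; LIMIT is the final clause

Fix: Sort with ORDER BY, then apply LIMIT

Corrected query:
SELECT * FROM products ORDER BY price DESC LIMIT 4

Result:
id | name    | category  | price   | stock
---+---------+-----------+---------+------
4  | Chair   | Furniture | 1366.83 | 92   
3  | Toaster | Kitchen   | 751.05  | NULL 
1  | Chair   | Furniture | 729.61  | 429  
5  | Blender | Kitchen   | 524.04  | NULL 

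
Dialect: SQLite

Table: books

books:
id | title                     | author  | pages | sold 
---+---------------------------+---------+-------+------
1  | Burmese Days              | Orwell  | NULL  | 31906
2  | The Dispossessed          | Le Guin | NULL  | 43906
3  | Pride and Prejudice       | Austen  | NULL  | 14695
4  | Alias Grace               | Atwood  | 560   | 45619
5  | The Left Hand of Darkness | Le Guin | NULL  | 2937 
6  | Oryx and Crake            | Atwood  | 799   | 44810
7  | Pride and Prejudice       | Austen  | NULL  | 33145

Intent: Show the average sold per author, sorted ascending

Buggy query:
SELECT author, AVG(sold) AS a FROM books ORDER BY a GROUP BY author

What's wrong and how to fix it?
Bug: GROUP BY must precede ORDER BY

Fix: Reorder: SELECT … FROM … GROUP BY … ORDER BY …

Corrected query:
SELECT author, AVG(sold) AS a FROM books GROUP BY author ORDER BY a

Result:
author  | a      
--------+--------
Le Guin | 23421.5
Austen  | 23920  
Orwell  | 31906  
Atwood  | 45214.5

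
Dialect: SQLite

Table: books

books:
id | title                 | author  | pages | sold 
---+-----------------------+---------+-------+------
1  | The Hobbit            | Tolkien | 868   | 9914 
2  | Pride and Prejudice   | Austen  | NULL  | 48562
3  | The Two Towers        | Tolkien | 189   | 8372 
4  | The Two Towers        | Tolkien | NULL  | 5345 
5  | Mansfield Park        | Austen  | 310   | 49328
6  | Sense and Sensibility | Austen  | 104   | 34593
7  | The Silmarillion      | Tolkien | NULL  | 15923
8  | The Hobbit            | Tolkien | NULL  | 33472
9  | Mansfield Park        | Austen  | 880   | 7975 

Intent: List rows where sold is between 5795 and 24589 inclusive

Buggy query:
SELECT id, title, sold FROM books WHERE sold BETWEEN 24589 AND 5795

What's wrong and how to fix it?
Bug: The bounds are reversed; BETWEEN a AND b requires a <= b to match anything

Fix: Swap the bounds so the smaller value comes first

Corrected query:
SELECT id, title, sold FROM books WHERE sold BETWEEN 5795 AND 24589

Result:
id | title            | sold 
---+------------------+------
1  | The Hobbit       | 9914 
3  | The Two Towers   | 8372 
7  | The Silmarillion | 15923
9  | Mansfield Park   | 7975 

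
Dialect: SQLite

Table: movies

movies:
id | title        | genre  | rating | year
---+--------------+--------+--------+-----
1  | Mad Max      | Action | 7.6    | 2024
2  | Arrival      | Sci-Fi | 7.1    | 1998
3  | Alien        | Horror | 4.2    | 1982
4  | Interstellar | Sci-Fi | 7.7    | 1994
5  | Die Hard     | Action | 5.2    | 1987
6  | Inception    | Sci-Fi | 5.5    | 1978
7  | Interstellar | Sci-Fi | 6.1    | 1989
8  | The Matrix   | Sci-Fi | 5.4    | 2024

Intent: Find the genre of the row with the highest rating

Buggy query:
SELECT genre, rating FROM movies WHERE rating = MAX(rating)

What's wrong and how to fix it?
Bug: MAX(rating) is an aggregate and cannot be used directly in WHERE

Fix: Wrap MAX in a scalar subquery so WHERE compares against a single value

Corrected query:
SELECT genre, rating FROM movies WHERE rating = (SELECT MAX(rating) FROM movies)

Result:
genre  | rating
-------+-------
Sci-Fi | 7.7   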